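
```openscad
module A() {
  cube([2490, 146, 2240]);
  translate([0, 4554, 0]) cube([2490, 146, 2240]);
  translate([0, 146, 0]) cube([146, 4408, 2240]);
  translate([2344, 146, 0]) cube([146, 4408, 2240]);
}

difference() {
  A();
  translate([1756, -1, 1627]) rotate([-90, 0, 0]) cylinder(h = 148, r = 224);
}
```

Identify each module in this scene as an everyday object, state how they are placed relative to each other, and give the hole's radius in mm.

A is a house frame. The house frame has a circular hole through its front wall. The hole's radius is 224 mm.

The subtracted cylinder has r = 224 mm.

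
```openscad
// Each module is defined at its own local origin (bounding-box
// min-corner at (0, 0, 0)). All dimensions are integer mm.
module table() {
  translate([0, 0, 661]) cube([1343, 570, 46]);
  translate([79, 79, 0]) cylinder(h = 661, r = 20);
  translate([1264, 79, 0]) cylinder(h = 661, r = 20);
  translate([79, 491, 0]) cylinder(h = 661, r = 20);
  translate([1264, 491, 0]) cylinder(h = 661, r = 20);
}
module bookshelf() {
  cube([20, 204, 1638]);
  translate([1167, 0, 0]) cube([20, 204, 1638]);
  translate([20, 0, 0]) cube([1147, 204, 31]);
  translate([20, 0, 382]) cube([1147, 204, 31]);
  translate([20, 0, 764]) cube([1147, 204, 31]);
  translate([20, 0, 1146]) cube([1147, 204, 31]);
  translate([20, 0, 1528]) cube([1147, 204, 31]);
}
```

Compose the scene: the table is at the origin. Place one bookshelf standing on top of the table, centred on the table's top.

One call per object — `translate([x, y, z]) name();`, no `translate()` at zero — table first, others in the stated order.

table();
translate([78, 183, 707]) bookshelf();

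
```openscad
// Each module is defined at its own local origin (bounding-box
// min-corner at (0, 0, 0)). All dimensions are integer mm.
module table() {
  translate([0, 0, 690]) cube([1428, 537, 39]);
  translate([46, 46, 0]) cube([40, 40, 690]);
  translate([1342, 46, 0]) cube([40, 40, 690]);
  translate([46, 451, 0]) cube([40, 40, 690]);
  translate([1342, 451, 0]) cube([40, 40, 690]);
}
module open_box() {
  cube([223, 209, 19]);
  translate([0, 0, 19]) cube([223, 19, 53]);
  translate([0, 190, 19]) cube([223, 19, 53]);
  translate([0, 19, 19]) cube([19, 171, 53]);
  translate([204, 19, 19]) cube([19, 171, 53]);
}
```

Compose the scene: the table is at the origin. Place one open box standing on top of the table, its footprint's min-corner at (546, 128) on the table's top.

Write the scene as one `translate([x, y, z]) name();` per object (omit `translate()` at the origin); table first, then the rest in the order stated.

table();
translate([546, 128, 729]) open_box();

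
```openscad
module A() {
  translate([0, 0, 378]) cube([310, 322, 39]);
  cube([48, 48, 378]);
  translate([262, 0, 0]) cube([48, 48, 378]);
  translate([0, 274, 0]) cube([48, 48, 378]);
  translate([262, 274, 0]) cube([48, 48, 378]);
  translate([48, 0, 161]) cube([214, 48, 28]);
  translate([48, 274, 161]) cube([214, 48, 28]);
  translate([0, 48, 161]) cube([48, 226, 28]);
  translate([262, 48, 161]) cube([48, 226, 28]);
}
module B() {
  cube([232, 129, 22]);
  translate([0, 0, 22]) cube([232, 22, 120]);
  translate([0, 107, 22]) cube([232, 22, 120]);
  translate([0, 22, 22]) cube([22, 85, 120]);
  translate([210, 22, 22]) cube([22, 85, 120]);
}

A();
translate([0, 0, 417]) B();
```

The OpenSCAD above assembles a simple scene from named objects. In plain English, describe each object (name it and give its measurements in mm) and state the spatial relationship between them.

A is a four-legged stool. The seat is a 310×322×39 mm slab whose top surface is at z = 417 mm; four square legs, each 48×48 mm in cross-section, run from the floor (z = 0) to the underside of the seat, each flush with a corner of the seat. Four stretchers, 48 mm wide and 28 mm tall, connect adjacent legs with their undersides at z = 161 mm, each running between the inner faces of the legs it joins and aligned with the legs' outer faces on the other axis.

B is an open storage box with external size 232×129×142 mm and wall thickness 22 mm (the base is also 22 mm thick). The base covers the whole footprint; the four walls stand on the base, with the y-facing walls full-width and the x-facing walls fitting between their inner faces.

The open box is on top of the stool.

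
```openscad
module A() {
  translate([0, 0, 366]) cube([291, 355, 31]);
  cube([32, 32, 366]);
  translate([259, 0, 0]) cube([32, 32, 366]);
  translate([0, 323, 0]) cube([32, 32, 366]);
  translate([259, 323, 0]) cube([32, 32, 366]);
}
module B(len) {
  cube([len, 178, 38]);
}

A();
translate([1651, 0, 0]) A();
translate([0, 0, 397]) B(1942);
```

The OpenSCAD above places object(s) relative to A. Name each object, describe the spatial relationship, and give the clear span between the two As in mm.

A is a stool. B is a beam. A beam spans the tops of two stools. The clear span between the two stools is 1360 mm.

Second stool starts at x = 1651; first ends at x = 291; clear span = 1651 − 291 = 1360 mm.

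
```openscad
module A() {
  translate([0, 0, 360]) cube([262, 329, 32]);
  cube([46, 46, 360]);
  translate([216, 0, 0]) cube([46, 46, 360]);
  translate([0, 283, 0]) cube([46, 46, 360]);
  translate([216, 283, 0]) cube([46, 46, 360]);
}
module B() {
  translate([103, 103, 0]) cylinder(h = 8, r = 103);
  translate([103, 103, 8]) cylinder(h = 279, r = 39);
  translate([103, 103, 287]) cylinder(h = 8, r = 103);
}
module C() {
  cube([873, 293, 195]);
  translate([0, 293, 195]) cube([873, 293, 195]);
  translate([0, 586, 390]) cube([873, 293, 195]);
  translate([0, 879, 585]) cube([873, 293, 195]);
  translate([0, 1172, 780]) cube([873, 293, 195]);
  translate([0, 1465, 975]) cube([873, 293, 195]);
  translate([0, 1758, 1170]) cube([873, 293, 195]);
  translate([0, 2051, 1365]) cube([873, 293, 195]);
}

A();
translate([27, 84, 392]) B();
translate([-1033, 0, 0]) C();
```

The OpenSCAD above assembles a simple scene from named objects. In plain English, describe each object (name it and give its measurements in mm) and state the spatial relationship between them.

A is a simple wooden stool: a rectangular seat 262 mm (x) by 329 mm (y), 32 mm thick, top face at z = 392 mm, on four square legs, each 46×46 mm in cross-section. The legs rest on z = 0, each flush with a corner of the seat.

B is a spool: two coaxial disc flanges of radius 103 mm and thickness 8 mm, joined by a core cylinder of radius 39 mm and height 279 mm. The lower flange rests on z = 0 and the three cylinders share a vertical axis.

C is a run of 8 identical solid stair steps. Each tread is 873×293 mm and each step block is 195 mm high. Step 1 rests on the floor; step k is offset from step 1 by (k−1)×293 mm in y and (k−1)×195 mm in z.

The spool is on top of the stool. The staircase is on the floor beside the stool on its −x side.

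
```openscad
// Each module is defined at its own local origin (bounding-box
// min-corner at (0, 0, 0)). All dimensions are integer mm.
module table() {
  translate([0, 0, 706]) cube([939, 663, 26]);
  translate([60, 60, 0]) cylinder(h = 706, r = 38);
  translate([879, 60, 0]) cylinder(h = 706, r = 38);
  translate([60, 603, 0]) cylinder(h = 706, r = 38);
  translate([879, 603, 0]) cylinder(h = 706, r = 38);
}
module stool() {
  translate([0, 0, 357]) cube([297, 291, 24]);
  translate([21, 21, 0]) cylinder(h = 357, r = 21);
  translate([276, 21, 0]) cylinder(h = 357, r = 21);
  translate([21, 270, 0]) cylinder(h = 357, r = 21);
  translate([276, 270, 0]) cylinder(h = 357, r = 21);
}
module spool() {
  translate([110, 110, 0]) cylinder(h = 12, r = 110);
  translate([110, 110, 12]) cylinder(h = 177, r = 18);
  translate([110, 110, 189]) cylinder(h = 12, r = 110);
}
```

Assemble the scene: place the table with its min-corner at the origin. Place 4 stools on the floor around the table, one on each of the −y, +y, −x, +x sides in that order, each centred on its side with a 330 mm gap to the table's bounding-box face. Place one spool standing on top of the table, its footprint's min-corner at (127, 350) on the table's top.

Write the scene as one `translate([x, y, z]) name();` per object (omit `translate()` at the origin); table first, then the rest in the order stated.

table();
translate([321, -621, 0]) stool();
translate([321, 993, 0]) stool();
translate([-627, 186, 0]) stool();
translate([1269, 186, 0]) stool();
translate([127, 350, 732]) spool();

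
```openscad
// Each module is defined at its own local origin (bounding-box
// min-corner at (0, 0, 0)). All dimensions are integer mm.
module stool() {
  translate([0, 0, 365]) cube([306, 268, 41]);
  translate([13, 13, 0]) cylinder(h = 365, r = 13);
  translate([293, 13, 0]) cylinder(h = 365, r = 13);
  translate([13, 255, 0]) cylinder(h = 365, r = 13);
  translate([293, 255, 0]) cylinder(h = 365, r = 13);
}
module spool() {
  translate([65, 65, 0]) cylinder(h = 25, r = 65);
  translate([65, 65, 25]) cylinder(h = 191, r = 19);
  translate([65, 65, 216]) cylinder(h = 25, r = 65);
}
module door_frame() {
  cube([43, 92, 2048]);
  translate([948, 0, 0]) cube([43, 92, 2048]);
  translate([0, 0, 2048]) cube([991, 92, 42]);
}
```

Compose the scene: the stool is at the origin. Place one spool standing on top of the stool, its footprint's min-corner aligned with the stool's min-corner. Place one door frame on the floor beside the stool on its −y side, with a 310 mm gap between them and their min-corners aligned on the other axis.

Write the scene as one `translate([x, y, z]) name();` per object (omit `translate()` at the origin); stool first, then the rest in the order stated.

stool();
translate([0, 0, 406]) spool();
translate([0, -402, 0]) door_frame();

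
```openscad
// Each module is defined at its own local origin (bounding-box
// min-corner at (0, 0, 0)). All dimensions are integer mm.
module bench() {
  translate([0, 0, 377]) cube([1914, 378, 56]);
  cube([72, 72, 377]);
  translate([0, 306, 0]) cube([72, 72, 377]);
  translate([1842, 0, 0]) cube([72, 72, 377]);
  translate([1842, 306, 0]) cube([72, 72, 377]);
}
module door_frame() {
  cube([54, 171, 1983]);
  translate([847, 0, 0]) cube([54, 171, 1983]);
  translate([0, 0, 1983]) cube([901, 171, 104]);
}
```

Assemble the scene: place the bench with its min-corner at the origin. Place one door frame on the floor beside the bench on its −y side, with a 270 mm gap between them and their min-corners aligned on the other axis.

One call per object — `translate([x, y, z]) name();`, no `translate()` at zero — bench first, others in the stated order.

bench();
translate([0, -441, 0]) door_frame();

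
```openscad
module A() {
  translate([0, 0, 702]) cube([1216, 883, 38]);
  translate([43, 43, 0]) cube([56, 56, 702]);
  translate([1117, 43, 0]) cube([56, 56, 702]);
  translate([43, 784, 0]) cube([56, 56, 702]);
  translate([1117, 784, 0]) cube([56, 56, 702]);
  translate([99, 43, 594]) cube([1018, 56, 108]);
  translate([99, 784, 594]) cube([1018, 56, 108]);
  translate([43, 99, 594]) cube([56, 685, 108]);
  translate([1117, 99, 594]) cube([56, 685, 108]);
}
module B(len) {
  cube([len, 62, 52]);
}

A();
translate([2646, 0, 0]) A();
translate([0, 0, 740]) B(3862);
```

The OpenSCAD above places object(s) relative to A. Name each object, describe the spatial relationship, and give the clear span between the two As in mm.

A is a table. B is a beam. A beam spans the tops of two tables. The clear span between the two tables is 1430 mm.

Second table starts at x = 2646; first ends at x = 1216; clear span = 2646 − 1216 = 1430 mm.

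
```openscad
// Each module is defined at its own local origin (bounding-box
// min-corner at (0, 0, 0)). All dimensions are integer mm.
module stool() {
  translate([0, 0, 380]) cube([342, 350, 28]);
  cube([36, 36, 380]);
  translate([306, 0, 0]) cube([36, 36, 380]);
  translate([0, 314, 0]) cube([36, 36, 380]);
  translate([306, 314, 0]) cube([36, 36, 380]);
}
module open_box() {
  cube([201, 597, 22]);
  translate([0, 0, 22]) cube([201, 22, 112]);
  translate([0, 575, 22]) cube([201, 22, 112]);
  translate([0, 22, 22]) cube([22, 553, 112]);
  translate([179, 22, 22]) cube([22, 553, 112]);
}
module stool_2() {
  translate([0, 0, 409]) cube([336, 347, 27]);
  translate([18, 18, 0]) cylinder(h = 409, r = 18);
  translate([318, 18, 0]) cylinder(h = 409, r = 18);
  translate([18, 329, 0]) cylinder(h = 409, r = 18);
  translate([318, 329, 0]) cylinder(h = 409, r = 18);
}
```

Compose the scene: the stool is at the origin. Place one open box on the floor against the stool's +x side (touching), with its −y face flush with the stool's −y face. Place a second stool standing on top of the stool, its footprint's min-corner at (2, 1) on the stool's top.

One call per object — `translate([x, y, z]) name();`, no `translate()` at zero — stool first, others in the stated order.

stool();
translate([342, 0, 0]) open_box();
translate([2, 1, 408]) stool_2();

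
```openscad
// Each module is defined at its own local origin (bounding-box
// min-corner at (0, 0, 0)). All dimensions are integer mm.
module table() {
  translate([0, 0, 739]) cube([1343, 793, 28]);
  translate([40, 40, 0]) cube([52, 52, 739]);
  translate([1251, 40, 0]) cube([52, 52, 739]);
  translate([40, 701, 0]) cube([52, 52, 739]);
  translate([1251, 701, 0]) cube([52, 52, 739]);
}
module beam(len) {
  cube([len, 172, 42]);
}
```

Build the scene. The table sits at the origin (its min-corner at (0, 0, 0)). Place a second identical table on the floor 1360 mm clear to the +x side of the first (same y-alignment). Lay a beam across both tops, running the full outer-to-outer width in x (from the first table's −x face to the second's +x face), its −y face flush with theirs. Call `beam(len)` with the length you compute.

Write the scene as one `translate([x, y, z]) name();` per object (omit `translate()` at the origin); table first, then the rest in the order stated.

table();
translate([2703, 0, 0]) table();
translate([0, 0, 767]) beam(4046);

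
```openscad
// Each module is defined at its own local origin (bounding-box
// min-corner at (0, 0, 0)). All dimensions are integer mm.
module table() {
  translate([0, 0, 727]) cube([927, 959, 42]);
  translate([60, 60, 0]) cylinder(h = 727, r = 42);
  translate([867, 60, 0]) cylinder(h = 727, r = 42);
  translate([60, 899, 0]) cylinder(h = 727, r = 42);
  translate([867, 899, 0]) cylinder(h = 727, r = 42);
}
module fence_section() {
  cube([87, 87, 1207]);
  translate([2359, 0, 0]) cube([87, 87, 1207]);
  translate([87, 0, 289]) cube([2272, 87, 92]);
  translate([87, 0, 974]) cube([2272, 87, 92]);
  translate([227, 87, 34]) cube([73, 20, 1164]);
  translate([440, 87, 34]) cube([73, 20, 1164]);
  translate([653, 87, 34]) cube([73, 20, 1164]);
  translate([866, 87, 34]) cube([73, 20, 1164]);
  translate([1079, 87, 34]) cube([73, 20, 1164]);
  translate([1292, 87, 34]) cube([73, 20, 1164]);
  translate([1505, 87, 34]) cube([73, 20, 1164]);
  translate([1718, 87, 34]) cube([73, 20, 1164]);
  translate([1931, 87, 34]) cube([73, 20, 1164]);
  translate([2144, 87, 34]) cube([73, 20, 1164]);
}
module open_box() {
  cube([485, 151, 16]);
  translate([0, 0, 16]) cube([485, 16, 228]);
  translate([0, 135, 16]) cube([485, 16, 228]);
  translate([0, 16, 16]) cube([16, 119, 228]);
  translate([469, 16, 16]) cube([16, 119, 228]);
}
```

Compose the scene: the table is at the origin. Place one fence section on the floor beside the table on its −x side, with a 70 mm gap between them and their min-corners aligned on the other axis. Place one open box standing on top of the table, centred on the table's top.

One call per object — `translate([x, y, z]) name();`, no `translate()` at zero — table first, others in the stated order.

table();
translate([-2516, 0, 0]) fence_section();
translate([221, 404, 769]) open_box();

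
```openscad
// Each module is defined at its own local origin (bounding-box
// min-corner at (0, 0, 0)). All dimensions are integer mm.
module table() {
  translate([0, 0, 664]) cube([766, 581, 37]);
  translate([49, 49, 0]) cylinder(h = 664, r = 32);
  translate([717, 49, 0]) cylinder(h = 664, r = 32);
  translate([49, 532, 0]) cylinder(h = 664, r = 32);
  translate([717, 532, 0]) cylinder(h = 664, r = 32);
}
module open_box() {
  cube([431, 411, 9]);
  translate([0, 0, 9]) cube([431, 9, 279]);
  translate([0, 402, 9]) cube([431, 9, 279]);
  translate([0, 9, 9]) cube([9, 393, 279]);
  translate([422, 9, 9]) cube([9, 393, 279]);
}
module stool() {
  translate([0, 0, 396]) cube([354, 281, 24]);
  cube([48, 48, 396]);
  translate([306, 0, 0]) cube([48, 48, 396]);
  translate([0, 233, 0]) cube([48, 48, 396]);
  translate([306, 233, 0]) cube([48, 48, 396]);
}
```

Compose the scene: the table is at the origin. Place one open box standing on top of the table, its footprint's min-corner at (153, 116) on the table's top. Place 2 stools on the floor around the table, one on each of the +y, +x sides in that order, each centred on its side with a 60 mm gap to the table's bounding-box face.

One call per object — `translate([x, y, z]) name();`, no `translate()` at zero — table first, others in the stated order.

table();
translate([153, 116, 701]) open_box();
translate([206, 641, 0]) stool();
translate([826, 150, 0]) stool();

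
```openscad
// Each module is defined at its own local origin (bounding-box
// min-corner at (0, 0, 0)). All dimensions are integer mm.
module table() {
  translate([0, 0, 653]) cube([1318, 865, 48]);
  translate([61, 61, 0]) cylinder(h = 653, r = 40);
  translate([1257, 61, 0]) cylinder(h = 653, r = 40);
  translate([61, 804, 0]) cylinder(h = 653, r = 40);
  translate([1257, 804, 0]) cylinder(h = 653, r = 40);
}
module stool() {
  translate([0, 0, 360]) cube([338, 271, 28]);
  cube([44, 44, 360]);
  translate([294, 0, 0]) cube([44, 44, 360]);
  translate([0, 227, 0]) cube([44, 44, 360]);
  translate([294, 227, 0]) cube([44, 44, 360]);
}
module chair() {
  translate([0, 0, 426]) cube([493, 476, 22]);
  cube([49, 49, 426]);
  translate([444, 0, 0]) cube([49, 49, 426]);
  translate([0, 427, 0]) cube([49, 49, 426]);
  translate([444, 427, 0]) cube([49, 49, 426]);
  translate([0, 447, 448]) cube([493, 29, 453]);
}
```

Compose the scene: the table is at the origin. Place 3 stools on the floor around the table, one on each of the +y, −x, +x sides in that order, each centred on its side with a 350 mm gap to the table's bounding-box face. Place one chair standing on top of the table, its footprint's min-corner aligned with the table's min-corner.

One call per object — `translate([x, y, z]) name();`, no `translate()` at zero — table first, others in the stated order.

table();
translate([490, 1215, 0]) stool();
translate([-688, 297, 0]) stool();
translate([1668, 297, 0]) stool();
translate([0, 0, 701]) chair();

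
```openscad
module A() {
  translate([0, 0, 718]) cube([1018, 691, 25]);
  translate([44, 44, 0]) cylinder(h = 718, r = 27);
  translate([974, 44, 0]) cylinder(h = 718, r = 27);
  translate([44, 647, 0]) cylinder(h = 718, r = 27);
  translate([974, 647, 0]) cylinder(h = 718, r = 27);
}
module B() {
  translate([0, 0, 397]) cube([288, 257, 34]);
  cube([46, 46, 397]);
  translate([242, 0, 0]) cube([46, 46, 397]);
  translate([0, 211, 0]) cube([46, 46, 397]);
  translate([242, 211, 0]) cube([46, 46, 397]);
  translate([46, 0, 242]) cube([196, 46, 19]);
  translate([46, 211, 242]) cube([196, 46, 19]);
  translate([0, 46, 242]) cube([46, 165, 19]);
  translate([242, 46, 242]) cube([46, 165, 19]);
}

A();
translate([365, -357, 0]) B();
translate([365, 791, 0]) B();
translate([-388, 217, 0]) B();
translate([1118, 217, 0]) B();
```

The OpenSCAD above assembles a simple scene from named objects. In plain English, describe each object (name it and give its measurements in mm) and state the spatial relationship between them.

A is a table with a 1018×691 mm rectangular top, 25 mm thick, top surface at z = 743 mm, supported by four round legs of 54 mm diameter, each leg's bounding box inset 17 mm from the nearest pair of top edges, running from the floor.

B is a four-legged stool. The seat is 288×257 mm, 34 mm thick, top at z = 431 mm. It stands on four square legs, each 46×46 mm in cross-section, from z = 0 to the seat underside, each flush with a corner of the seat. Four stretchers, 46 mm wide and 19 mm tall, connect adjacent legs with their undersides at z = 242 mm, each running between the inner faces of the legs it joins and aligned with the legs' outer faces on the other axis.

Four stools sit around the table at the −y, +y, −x, +x sides.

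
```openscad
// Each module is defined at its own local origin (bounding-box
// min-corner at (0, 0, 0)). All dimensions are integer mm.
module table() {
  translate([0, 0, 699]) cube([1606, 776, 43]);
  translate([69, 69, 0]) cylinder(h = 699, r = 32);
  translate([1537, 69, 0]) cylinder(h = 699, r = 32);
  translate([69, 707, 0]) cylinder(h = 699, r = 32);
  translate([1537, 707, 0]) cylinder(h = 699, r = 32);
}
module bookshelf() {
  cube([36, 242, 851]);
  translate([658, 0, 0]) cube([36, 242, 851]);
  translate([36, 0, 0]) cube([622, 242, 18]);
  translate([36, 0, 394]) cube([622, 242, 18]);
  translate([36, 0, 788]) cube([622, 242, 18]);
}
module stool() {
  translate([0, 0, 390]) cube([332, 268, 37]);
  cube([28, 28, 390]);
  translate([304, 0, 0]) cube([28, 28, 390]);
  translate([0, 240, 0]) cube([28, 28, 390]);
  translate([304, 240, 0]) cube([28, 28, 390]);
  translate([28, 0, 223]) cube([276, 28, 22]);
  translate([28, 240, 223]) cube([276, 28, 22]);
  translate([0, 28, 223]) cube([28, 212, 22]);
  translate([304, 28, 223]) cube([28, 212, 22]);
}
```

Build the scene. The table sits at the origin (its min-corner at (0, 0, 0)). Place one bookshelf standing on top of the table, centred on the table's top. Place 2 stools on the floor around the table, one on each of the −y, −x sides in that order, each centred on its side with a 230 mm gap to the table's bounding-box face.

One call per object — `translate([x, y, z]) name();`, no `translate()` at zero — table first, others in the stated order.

table();
translate([456, 267, 742]) bookshelf();
translate([637, -498, 0]) stool();
translate([-562, 254, 0]) stool();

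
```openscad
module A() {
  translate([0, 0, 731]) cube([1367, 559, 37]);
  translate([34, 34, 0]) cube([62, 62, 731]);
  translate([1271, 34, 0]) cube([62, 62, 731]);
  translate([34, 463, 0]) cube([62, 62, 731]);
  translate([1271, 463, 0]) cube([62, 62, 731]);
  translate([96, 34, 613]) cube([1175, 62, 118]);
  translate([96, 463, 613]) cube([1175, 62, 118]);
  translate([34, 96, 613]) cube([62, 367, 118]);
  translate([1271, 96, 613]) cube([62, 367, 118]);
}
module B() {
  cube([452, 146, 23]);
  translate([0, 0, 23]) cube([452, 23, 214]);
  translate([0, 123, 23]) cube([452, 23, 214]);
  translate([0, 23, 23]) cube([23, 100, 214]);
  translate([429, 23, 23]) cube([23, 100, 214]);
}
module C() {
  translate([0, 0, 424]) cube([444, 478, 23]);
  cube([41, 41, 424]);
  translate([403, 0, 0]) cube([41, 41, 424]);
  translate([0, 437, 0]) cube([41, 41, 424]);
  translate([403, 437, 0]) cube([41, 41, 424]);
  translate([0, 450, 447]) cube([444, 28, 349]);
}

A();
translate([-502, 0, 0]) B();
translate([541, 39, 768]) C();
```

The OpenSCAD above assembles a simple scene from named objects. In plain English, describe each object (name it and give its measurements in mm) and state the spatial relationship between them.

A is a table with a 1367×559 mm rectangular top, 37 mm thick, top surface at z = 768 mm, supported by four 62×62 mm square legs, each inset 34 mm from the nearest pair of top edges, running from the floor. Four apron rails, 62 mm thick and 118 mm tall, run between adjacent legs with their top edges flush with the underside of the top and their outer faces flush with the legs' outer faces.

B is an open-topped rectangular box: outside dimensions 452×146×237 mm, with a uniform wall and base thickness of 23 mm. The base is a full 452×146 slab on the floor; four walls sit on top of the base. The front and back walls (the −y and +y sides) span the full width; the two side walls fit between them.

C is a chair. The seat is a 444×478×23 mm slab with its top at z = 447 mm, on four 41×41 mm corner legs (flush with the seat edges, standing on z = 0). A flat backrest 28 mm thick, 349 mm tall, spans the full seat width and rises from the seat top along its +y edge, rear face flush with the rear of the seat.

The open box is on the floor beside the table on its −x side. The chair is on top of the table.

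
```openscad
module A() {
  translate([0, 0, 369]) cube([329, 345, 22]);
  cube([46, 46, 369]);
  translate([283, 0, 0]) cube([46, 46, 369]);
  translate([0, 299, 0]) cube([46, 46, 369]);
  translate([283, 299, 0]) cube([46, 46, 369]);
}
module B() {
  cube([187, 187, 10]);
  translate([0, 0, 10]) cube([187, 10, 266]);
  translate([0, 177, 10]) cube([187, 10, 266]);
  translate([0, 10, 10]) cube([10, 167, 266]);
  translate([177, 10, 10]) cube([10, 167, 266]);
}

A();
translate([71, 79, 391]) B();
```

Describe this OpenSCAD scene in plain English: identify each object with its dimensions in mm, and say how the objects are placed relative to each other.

A is a simple wooden stool: a rectangular seat 329 mm (x) by 345 mm (y), 22 mm thick, top face at z = 391 mm, on four square legs, each 46×46 mm in cross-section. The legs rest on z = 0, each flush with a corner of the seat.

B is an open-topped rectangular box: outside dimensions 187×187×276 mm, with a uniform wall and base thickness of 10 mm. The base is a full 187×187 slab on the floor; four walls sit on top of the base. The front and back walls (the −y and +y sides) span the full width; the two side walls fit between them.

The open box is on top of the stool, centred.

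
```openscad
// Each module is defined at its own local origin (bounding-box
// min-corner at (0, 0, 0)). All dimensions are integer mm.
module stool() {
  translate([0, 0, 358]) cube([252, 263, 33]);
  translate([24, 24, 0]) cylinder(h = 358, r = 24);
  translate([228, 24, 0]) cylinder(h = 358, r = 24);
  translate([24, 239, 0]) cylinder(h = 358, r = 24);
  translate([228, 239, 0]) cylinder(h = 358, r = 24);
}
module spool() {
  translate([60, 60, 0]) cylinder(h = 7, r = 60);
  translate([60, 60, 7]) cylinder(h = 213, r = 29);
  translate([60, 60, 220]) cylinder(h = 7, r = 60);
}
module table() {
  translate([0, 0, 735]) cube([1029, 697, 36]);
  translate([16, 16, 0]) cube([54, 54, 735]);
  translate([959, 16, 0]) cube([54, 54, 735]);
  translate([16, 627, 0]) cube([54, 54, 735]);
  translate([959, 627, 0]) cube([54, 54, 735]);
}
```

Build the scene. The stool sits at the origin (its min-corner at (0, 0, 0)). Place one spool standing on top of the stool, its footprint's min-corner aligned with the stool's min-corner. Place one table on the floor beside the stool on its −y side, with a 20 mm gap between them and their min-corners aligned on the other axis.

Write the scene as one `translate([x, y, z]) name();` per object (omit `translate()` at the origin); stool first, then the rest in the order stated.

stool();
translate([0, 0, 391]) spool();
translate([0, -717, 0]) table();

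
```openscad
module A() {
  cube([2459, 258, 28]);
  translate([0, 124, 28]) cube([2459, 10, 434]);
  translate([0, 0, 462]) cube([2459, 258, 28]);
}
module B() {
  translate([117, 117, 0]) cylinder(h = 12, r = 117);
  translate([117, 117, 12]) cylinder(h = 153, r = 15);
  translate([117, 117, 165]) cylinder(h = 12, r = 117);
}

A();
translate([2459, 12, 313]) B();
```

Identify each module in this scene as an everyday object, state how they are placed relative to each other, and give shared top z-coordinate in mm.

Both tops at z = 490 mm.

A is an I-beam. B is a spool. The spool is beside the I-beam with their tops flush at z = 490. The shared top z-coordinate is 490 mm.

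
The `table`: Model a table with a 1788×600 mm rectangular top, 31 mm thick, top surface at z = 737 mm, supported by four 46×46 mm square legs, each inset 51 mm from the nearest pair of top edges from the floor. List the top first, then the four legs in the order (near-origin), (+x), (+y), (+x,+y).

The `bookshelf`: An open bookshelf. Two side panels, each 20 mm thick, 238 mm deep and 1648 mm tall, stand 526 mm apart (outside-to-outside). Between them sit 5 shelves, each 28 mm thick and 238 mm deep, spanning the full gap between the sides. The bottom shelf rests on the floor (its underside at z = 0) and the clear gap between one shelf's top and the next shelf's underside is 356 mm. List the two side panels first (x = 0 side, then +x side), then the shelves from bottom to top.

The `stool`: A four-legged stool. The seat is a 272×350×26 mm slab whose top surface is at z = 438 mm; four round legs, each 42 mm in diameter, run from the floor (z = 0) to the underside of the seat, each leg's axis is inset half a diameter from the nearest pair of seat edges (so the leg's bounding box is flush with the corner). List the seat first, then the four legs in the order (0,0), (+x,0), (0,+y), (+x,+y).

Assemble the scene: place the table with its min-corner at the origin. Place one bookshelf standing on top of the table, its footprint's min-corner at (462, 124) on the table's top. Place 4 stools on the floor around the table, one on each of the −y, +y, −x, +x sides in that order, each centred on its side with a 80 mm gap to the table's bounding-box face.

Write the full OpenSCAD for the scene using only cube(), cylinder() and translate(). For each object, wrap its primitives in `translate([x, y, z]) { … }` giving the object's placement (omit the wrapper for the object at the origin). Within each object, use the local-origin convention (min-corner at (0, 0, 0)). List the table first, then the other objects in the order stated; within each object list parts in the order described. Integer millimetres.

translate([0, 0, 706]) cube([1788, 600, 31]);
translate([51, 51, 0]) cube([46, 46, 706]);
translate([1691, 51, 0]) cube([46, 46, 706]);
translate([51, 503, 0]) cube([46, 46, 706]);
translate([1691, 503, 0]) cube([46, 46, 706]);
translate([462, 124, 737]) {
  cube([20, 238, 1648]);
  translate([506, 0, 0]) cube([20, 238, 1648]);
  translate([20, 0, 0]) cube([486, 238, 28]);
  translate([20, 0, 384]) cube([486, 238, 28]);
  translate([20, 0, 768]) cube([486, 238, 28]);
  translate([20, 0, 1152]) cube([486, 238, 28]);
  translate([20, 0, 1536]) cube([486, 238, 28]);
}
translate([758, -430, 0]) {
  translate([0, 0, 412]) cube([272, 350, 26]);
  translate([21, 21, 0]) cylinder(h = 412, r = 21);
  translate([251, 21, 0]) cylinder(h = 412, r = 21);
  translate([21, 329, 0]) cylinder(h = 412, r = 21);
  translate([251, 329, 0]) cylinder(h = 412, r = 21);
}
translate([758, 680, 0]) {
  translate([0, 0, 412]) cube([272, 350, 26]);
  translate([21, 21, 0]) cylinder(h = 412, r = 21);
  translate([251, 21, 0]) cylinder(h = 412, r = 21);
  translate([21, 329, 0]) cylinder(h = 412, r = 21);
  translate([251, 329, 0]) cylinder(h = 412, r = 21);
}
translate([-352, 125, 0]) {
  translate([0, 0, 412]) cube([272, 350, 26]);
  translate([21, 21, 0]) cylinder(h = 412, r = 21);
  translate([251, 21, 0]) cylinder(h = 412, r = 21);
  translate([21, 329, 0]) cylinder(h = 412, r = 21);
  translate([251, 329, 0]) cylinder(h = 412, r = 21);
}
translate([1868, 125, 0]) {
  translate([0, 0, 412]) cube([272, 350, 26]);
  translate([21, 21, 0]) cylinder(h = 412, r = 21);
  translate([251, 21, 0]) cylinder(h = 412, r = 21);
  translate([21, 329, 0]) cylinder(h = 412, r = 21);
  translate([251, 329, 0]) cylinder(h = 412, r = 21);
}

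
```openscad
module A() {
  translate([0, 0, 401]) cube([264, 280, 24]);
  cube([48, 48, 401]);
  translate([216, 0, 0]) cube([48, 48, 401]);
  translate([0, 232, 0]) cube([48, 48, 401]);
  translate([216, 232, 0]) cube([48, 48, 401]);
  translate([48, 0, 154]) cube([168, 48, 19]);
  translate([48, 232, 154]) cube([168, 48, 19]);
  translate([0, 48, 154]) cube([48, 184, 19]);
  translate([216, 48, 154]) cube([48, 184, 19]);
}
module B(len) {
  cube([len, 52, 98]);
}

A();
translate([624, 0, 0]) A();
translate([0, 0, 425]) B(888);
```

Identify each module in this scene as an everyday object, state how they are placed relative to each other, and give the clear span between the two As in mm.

A is a stool. B is a beam. A beam spans the tops of two stools. The clear span between the two stools is 360 mm.

Second stool starts at x = 624; first ends at x = 264; clear span = 624 − 264 = 360 mm.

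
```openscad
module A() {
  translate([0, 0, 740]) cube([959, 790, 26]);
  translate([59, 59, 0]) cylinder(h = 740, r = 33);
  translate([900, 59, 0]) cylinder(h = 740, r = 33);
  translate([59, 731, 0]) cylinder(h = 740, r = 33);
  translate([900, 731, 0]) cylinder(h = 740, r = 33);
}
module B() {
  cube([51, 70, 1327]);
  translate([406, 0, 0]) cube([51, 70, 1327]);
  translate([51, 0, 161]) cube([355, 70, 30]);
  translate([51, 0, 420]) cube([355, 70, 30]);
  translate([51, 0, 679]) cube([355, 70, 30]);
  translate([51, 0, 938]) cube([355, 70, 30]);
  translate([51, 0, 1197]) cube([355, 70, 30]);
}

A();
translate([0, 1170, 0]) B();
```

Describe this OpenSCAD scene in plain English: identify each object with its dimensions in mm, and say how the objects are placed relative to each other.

A is a rectangular dining table. The top is 959×790×26 mm with its upper surface at z = 766 mm. It stands on four round legs of 66 mm diameter, each leg's bounding box inset 26 mm from the nearest pair of top edges, running from the floor to the underside of the top.

B is a wooden ladder with two side rails of 51×70 mm section and 1327 mm height, set 457 mm apart overall. Between them run 5 rectangular rungs (70 mm deep, 30 mm thick), front faces flush with the rails' −y face. The bottom of the first rung is 161 mm above the floor and each subsequent rung is 259 mm higher than the one below.

The ladder is on the floor beside the table on its +y side.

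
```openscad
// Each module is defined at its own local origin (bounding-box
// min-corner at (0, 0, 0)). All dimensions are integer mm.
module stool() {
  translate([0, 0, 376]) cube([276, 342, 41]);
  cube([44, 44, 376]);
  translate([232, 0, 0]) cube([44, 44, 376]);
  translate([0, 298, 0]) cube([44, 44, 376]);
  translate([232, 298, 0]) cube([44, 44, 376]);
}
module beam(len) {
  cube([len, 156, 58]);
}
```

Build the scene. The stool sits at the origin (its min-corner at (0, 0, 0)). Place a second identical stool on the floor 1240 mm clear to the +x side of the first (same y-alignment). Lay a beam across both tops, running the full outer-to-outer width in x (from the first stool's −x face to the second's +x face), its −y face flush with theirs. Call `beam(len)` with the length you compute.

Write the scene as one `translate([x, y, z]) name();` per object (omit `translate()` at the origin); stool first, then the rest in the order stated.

stool();
translate([1516, 0, 0]) stool();
translate([0, 0, 417]) beam(1792);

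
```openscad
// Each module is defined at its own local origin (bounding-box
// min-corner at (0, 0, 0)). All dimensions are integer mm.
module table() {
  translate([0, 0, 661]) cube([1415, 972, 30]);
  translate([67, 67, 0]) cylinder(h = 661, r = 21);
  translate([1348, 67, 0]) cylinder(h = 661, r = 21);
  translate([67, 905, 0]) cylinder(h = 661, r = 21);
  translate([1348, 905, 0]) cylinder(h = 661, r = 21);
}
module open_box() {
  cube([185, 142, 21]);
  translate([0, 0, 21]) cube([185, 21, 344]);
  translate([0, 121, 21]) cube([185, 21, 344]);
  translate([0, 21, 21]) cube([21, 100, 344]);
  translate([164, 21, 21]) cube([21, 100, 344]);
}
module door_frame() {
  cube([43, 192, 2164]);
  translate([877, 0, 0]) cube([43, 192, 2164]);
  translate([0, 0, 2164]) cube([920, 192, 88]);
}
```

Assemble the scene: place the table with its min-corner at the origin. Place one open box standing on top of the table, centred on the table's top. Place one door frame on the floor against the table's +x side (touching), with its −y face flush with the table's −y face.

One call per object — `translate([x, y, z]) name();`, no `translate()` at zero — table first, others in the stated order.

table();
translate([615, 415, 691]) open_box();
translate([1415, 0, 0]) door_frame();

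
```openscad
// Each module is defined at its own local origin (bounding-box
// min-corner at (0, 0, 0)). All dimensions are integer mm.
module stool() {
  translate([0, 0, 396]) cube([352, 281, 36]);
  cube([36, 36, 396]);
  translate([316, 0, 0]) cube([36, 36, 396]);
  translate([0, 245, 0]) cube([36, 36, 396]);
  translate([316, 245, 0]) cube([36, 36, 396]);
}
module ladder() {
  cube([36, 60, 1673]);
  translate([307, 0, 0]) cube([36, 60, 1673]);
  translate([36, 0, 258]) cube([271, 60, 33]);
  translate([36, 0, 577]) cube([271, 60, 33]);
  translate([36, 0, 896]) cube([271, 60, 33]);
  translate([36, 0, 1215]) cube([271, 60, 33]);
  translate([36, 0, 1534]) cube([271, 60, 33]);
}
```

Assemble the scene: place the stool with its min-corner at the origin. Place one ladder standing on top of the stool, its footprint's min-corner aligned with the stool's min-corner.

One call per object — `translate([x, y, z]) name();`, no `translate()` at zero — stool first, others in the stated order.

stool();
translate([0, 0, 432]) ladder();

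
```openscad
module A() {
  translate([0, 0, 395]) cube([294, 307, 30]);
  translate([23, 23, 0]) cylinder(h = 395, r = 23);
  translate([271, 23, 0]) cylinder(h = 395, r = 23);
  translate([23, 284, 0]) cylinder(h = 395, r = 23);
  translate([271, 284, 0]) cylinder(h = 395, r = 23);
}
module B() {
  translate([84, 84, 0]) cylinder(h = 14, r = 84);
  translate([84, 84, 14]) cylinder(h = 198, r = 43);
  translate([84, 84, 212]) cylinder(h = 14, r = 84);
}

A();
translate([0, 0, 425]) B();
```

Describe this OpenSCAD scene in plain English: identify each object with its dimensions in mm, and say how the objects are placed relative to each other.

A is a four-legged stool. The seat is 294×307 mm, 30 mm thick, top at z = 425 mm. It stands on four round legs, each 46 mm in diameter, from z = 0 to the seat underside, each leg's axis is inset half a diameter from the nearest pair of seat edges (so the leg's bounding box is flush with the corner).

B is a spool: two coaxial disc flanges of radius 84 mm and thickness 14 mm, joined by a core cylinder of radius 43 mm and height 198 mm. The lower flange rests on z = 0 and the three cylinders share a vertical axis.

The spool is on top of the stool.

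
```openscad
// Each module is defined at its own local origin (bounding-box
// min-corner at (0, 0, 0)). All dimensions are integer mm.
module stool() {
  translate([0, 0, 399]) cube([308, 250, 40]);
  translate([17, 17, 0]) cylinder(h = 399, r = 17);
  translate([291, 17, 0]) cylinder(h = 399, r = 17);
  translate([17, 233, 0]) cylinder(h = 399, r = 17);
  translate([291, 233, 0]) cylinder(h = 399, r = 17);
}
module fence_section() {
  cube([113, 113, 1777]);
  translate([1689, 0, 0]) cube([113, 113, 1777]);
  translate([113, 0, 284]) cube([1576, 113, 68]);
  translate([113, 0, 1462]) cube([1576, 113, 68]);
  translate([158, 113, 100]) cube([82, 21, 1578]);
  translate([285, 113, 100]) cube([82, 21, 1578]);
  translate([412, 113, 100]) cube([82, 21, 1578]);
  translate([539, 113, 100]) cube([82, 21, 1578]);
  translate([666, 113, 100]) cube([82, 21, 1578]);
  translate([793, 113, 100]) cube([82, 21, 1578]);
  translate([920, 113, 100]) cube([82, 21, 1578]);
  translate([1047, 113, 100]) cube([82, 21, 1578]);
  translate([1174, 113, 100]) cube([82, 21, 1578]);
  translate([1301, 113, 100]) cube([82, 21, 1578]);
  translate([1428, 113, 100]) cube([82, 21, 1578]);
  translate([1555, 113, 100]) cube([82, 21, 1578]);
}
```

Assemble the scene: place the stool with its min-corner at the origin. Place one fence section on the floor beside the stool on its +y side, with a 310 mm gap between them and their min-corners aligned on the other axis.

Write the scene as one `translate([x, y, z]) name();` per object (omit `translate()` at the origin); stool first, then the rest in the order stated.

stool();
translate([0, 560, 0]) fence_section();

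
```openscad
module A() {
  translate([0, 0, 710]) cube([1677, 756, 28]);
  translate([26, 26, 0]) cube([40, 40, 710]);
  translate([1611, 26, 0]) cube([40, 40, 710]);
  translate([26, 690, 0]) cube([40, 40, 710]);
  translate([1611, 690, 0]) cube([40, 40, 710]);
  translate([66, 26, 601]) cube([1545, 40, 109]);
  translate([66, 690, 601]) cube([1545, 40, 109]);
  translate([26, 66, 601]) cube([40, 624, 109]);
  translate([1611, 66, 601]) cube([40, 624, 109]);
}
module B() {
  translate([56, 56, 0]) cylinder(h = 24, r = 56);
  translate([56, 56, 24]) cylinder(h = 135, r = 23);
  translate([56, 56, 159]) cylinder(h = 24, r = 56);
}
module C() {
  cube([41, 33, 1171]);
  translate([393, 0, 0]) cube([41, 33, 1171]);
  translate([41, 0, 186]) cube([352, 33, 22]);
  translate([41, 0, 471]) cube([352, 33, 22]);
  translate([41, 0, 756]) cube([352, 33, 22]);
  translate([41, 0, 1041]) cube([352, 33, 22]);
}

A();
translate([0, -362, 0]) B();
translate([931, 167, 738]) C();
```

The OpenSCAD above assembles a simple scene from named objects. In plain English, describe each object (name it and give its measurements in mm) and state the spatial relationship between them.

A is a table: top 1677 mm (x) × 756 mm (y), 28 mm thick, upper face at z = 738 mm, on four 40×40 mm square legs, each inset 26 mm from the nearest pair of top edges, running from z = 0 to the bottom of the top. Four apron rails, 40 mm thick and 109 mm tall, run between adjacent legs with their top edges flush with the underside of the top and their outer faces flush with the legs' outer faces.

B is a spool: two coaxial disc flanges of radius 56 mm and thickness 24 mm, joined by a core cylinder of radius 23 mm and height 135 mm. The lower flange rests on z = 0 and the three cylinders share a vertical axis.

C is a wooden ladder with two side rails of 41×33 mm section and 1171 mm height, set 434 mm apart overall. Between them run 4 rectangular rungs (33 mm deep, 22 mm thick), front faces flush with the rails' −y face. The bottom of the first rung is 186 mm above the floor and each subsequent rung is 285 mm higher than the one below.

The spool is on the floor beside the table on its −y side. The ladder is on top of the table.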